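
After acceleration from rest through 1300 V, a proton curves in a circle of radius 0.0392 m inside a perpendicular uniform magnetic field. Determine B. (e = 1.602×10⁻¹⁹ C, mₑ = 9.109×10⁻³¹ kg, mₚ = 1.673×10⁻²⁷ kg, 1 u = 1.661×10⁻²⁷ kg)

v = √(2|q|V/m) = √(2·1.602×10⁻¹⁹·1300/1.673×10⁻²⁷) ≈ 4.990×10⁵ m/s.
B = mv/(|q|r) = (1.673×10⁻²⁷)(4.990×10⁵)/((1.602×10⁻¹⁹)(0.0392)) ≈ 0.133 T.

B ≈ 0.133 T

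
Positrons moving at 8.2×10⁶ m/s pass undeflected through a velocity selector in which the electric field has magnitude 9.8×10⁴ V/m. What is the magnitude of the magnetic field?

B = 0.012 T

Balance of forces in the selector: qE = qvB ⇒ B = E/v.
B = 9.8×10⁴/8.2×10⁶ = 0.012 T.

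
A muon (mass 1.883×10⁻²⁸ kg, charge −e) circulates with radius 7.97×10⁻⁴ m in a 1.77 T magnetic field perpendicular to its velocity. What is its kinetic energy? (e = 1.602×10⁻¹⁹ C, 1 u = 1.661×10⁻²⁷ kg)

v = |q|Br/m, then KE = ½mv² = (qBr)²/(2m).
v = (1.602×10⁻¹⁹)(1.77)(7.97×10⁻⁴)/1.883×10⁻²⁸ ≈ 1.200×10⁶ m/s.
KE = ½(1.883×10⁻²⁸)(1.200×10⁶)² ≈ 1.36×10⁻¹⁶ J = 847 eV.

KE ≈ 847 eV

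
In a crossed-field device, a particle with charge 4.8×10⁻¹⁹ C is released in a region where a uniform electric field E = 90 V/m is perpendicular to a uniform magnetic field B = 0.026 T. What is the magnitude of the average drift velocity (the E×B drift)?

The steady drift has the magnetic force balancing the electric force, so v_d = E/B.
v_d = 90/0.026 = 3500 m/s.

v_d ≈ 3500 m/s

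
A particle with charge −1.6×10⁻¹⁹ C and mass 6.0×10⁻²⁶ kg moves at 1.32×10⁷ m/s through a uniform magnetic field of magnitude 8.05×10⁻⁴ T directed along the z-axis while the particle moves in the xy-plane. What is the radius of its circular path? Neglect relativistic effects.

The magnetic force provides the centripetal force: |q|vB = mv²/r.
r = mv/(|q|B) = (6.0×10⁻²⁶)(1.32×10⁷)/((1.6×10⁻¹⁹)(8.05×10⁻⁴)) ≈ 6150 m.

r ≈ 6150 m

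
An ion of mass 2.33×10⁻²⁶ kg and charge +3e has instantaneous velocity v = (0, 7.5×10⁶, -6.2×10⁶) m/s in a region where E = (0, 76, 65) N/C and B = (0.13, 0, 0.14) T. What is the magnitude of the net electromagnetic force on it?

v×B = (1.05×10⁶, -8.06×10⁵, -9.75×10⁵) N/C.
E + v×B = (1.05×10⁶, -8.06×10⁵, -9.75×10⁵) N/C.
F = q(E + v×B) = (4.806×10⁻¹⁹ C)·(1.05×10⁶, -8.06×10⁵, -9.75×10⁵) = (5.05×10⁻¹³, -3.87×10⁻¹³, -4.69×10⁻¹³) N.
|F| = 7.90×10⁻¹³ N.

|F| ≈ 7.90×10⁻¹³ N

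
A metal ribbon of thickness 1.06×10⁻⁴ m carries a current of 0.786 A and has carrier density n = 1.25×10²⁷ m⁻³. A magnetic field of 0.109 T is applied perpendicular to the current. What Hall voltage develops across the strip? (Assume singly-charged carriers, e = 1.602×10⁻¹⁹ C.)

V_H ≈ 4.04×10⁻⁶ V

V_H = IB/(n e t).
V_H = (0.786)(0.109)/((1.25×10²⁷)(1.602×10⁻¹⁹)(1.06×10⁻⁴)) ≈ 4.04×10⁻⁶ V.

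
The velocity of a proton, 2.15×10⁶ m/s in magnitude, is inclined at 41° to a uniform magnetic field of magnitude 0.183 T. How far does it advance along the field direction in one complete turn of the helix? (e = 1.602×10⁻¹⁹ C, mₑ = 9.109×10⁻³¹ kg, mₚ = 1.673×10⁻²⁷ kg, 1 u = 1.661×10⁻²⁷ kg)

v∥ = v cosθ = 2.15×10⁶·cos41° ≈ 1.623×10⁶ m/s.
T = 2πm/(|q|B) = 2π(1.673×10⁻²⁷)/((1.602×10⁻¹⁹)(0.183)) ≈ 3.586×10⁻⁷ s.
pitch = v∥ T = (1.623×10⁶)(3.586×10⁻⁷) ≈ 0.582 m.

p ≈ 0.582 m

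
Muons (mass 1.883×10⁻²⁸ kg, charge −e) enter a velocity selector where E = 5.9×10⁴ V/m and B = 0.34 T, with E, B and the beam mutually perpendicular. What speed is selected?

Straight-line motion ⇒ electric and magnetic forces cancel, so E = vB.
v = E/B = 5.9×10⁴/0.34 = 1.7×10⁵ m/s.

v = 1.7×10⁵ m/s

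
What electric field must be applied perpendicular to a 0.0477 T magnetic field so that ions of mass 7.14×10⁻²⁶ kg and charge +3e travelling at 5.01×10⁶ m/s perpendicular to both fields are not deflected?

E = 2.39×10⁵ V/m

For straight-line motion qE = qvB, so E = vB.
E = 5.01×10⁶ × 0.0477 = 2.39×10⁵ V/m.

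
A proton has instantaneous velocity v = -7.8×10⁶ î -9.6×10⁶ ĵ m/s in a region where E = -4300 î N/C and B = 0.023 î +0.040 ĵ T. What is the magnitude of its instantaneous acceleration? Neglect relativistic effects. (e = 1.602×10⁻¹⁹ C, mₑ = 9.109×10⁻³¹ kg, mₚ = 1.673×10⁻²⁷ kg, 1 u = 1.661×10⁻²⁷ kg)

|a| ≈ 8.74×10¹² m/s²

v×B = (0, 0, -9.12×10⁴) N/C.
E + v×B = (-4300, 0, -9.12×10⁴) N/C.
F = q(E + v×B) = (1.602×10⁻¹⁹ C)·(-4300, 0, -9.12×10⁴) = (-6.89×10⁻¹⁶, 0, -1.46×10⁻¹⁴) N.
|a| = |F|/m = 1.463×10⁻¹⁴/1.673×10⁻²⁷ ≈ 8.74×10¹² m/s².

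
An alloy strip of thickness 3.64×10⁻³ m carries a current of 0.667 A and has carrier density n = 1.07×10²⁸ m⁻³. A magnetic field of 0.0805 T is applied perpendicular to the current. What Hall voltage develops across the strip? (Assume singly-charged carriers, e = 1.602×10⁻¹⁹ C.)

V_H = IB/(n e t).
V_H = (0.667)(0.0805)/((1.07×10²⁸)(1.602×10⁻¹⁹)(3.64×10⁻³)) ≈ 8.61×10⁻⁹ V.

V_H ≈ 8.61×10⁻⁹ V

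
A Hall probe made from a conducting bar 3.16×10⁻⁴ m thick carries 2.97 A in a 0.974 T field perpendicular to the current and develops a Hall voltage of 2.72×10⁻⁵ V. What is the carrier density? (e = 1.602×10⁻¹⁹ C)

n ≈ 2.10×10²⁷ m⁻³

From V_H = IB/(n e t), n = IB/(V_H e t).
n = (2.97)(0.974)/((2.72×10⁻⁵)(1.602×10⁻¹⁹)(3.16×10⁻⁴)) ≈ 2.10×10²⁷ m⁻³.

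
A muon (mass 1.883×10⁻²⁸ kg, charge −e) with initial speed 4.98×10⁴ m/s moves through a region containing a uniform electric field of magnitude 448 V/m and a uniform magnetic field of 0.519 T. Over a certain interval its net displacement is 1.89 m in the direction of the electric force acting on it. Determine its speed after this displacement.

B does no work; ΔKE = |q|E d.
½mv_f² = ½mv₀² + |q|Ed = ½(1.883×10⁻²⁸)(4.98×10⁴)² + (1.602×10⁻¹⁹)(448)(1.89) ≈ 2.335×10⁻¹⁹ J + 1.356×10⁻¹⁶ J ≈ 1.359×10⁻¹⁶ J.
v_f = √(2·1.359×10⁻¹⁶/1.883×10⁻²⁸) ≈ 1.20×10⁶ m/s.

v_f ≈ 1.20×10⁶ m/s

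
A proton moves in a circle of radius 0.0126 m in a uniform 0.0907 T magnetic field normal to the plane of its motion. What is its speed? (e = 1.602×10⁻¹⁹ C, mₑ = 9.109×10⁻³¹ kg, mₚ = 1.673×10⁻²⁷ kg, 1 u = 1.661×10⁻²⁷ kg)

From |q|vB = mv²/r, v = |q|Br/m.
v = (1.602×10⁻¹⁹)(0.0907)(0.0126)/1.673×10⁻²⁷ ≈ 1.09×10⁵ m/s.

v ≈ 1.09×10⁵ m/s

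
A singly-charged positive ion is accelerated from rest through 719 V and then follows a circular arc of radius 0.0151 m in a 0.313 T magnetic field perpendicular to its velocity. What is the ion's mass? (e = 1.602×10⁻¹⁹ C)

m ≈ 2.49×10⁻²⁷ kg

Combine |q|V = ½mv² and r = mv/(|q|B): eliminate v to get m = qB²r²/(2V).
m = (1.602×10⁻¹⁹)(0.313)²(0.0151)²/(2·719) ≈ 2.49×10⁻²⁷ kg.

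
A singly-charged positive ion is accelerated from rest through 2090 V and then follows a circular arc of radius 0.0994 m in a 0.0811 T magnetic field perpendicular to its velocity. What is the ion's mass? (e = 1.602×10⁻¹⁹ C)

Combine |q|V = ½mv² and r = mv/(|q|B): eliminate v to get m = qB²r²/(2V).
m = (1.602×10⁻¹⁹)(0.0811)²(0.0994)²/(2·2090) ≈ 2.49×10⁻²⁷ kg.

m ≈ 2.49×10⁻²⁷ kg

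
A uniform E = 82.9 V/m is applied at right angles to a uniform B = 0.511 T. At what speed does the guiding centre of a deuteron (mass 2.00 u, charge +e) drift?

v_d ≈ 162 m/s

The E×B drift speed is v_d = E/B.
v_d = 82.9/0.511 = 162 m/s.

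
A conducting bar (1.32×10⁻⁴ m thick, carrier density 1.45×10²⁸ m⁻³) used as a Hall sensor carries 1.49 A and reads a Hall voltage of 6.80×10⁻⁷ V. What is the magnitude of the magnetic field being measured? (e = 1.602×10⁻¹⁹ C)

B ≈ 0.140 T

From V_H = IB/(n e t), B = V_H n e t / I.
B = (6.80×10⁻⁷)(1.45×10²⁸)(1.602×10⁻¹⁹)(1.32×10⁻⁴)/1.49 ≈ 0.140 T.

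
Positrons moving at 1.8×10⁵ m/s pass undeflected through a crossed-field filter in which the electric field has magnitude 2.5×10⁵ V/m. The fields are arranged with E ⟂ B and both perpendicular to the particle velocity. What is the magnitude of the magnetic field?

B = 1.4 T

Balance of forces in the selector: qE = qvB ⇒ B = E/v.
B = 2.5×10⁵/1.8×10⁵ = 1.4 T.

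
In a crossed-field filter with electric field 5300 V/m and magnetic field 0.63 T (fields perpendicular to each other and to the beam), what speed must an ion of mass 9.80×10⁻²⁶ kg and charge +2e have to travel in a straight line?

v = 8400 m/s

For undeflected motion the electric and magnetic forces balance: qE = qvB.
v = E/B = 5300/0.63 = 8400 m/s.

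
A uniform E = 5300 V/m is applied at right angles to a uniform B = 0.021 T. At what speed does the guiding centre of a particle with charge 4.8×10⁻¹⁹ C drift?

v_d ≈ 2.5×10⁵ m/s

The E×B drift speed is v_d = E/B.
v_d = 5300/0.021 = 2.5×10⁵ m/s.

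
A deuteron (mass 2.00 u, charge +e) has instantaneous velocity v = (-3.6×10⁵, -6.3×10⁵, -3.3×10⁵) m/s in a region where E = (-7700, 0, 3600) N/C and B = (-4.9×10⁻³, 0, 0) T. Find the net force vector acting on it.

v×B = (0, 1620, -3090) N/C.
E + v×B = (-7700, 1620, 513) N/C.
F = q(E + v×B) = (1.602×10⁻¹⁹ C)·(-7700, 1620, 513) = (-1.23×10⁻¹⁵, 2.59×10⁻¹⁶, 8.22×10⁻¹⁷) N.

F ≈ (-1.23×10⁻¹⁵, 2.59×10⁻¹⁶, 8.22×10⁻¹⁷) N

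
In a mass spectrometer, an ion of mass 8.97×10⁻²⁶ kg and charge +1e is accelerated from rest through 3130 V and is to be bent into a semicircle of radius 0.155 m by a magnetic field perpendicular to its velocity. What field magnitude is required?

v = √(2|q|V/m) = √(2·1.602×10⁻¹⁹·3130/8.97×10⁻²⁶) ≈ 1.057×10⁵ m/s.
B = mv/(|q|r) = (8.97×10⁻²⁶)(1.057×10⁵)/((1.602×10⁻¹⁹)(0.155)) ≈ 0.382 T.

B ≈ 0.382 T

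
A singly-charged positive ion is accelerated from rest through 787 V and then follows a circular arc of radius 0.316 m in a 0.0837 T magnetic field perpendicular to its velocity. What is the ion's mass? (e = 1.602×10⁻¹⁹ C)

m ≈ 7.12×10⁻²⁶ kg

Combine |q|V = ½mv² and r = mv/(|q|B): eliminate v to get m = qB²r²/(2V).
m = (1.602×10⁻¹⁹)(0.0837)²(0.316)²/(2·787) ≈ 7.12×10⁻²⁶ kg.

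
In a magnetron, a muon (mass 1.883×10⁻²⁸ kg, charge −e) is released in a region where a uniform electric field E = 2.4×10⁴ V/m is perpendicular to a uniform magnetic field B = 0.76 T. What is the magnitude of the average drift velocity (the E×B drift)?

v_d ≈ 3.2×10⁴ m/s

The steady drift has the magnetic force balancing the electric force, so v_d = E/B.
v_d = 2.4×10⁴/0.76 = 3.2×10⁴ m/s.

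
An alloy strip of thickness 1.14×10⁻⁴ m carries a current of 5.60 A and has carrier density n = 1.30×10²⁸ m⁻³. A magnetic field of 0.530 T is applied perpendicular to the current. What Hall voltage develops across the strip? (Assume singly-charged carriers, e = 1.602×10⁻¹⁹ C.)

V_H = IB/(n e t).
V_H = (5.60)(0.530)/((1.30×10²⁸)(1.602×10⁻¹⁹)(1.14×10⁻⁴)) ≈ 1.25×10⁻⁵ V.

V_H ≈ 1.25×10⁻⁵ V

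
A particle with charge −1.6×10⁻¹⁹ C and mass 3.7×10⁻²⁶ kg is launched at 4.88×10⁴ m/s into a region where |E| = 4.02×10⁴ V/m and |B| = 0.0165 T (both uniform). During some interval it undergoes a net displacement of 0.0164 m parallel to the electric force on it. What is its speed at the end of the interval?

B does no work; ΔKE = |q|E d.
½mv_f² = ½mv₀² + |q|Ed = ½(3.7×10⁻²⁶)(4.88×10⁴)² + (1.6×10⁻¹⁹)(4.02×10⁴)(0.0164) ≈ 4.406×10⁻¹⁷ J + 1.055×10⁻¹⁶ J ≈ 1.495×10⁻¹⁶ J.
v_f = √(2·1.495×10⁻¹⁶/3.7×10⁻²⁶) ≈ 8.99×10⁴ m/s.

v_f ≈ 8.99×10⁴ m/s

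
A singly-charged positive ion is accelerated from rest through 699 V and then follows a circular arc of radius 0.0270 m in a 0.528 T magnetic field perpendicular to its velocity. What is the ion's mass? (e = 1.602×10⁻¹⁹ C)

Combine |q|V = ½mv² and r = mv/(|q|B): eliminate v to get m = qB²r²/(2V).
m = (1.602×10⁻¹⁹)(0.528)²(0.0270)²/(2·699) ≈ 2.33×10⁻²⁶ kg.

m ≈ 2.33×10⁻²⁶ kg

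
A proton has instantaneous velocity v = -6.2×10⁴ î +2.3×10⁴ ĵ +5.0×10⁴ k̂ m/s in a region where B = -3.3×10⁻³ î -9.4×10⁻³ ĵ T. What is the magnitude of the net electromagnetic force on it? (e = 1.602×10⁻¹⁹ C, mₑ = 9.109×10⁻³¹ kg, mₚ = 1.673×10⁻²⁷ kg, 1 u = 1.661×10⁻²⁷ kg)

v×B = (470, -165, 659) N/C.
F = q v×B = (1.602×10⁻¹⁹ C)·(470, -165, 659) = (7.53×10⁻¹⁷, -2.64×10⁻¹⁷, 1.06×10⁻¹⁶) N.
|F| = 1.32×10⁻¹⁶ N.

|F| ≈ 1.32×10⁻¹⁶ N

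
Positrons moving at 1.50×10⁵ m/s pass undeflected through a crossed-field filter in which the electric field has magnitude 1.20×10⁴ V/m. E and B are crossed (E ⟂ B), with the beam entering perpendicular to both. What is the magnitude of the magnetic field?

B = 0.0800 T

Balance of forces in the selector: qE = qvB ⇒ B = E/v.
B = 1.20×10⁴/1.50×10⁵ = 0.0800 T.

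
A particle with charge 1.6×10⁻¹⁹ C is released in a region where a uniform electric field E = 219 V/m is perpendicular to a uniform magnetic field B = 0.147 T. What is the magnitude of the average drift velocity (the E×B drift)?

In crossed fields the guiding centre drifts at v_d = |E×B|/B² = E/B, independent of charge and mass.
v_d = 219/0.147 = 1490 m/s.

v_d ≈ 1490 m/s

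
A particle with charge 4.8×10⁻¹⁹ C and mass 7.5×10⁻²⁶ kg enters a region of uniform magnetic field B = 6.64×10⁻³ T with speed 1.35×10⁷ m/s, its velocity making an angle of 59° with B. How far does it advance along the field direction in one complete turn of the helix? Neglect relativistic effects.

p ≈ 1030 m

v∥ = v cosθ = 1.35×10⁷·cos59° ≈ 6.953×10⁶ m/s.
T = 2πm/(|q|B) = 2π(7.5×10⁻²⁶)/((4.8×10⁻¹⁹)(6.64×10⁻³)) ≈ 1.479×10⁻⁴ s.
pitch = v∥ T = (6.953×10⁶)(1.479×10⁻⁴) ≈ 1030 m.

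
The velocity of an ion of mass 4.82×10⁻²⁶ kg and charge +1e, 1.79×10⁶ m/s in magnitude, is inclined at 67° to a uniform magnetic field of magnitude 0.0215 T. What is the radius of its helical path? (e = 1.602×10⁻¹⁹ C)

v⊥ = v sinθ = 1.79×10⁶·sin67° ≈ 1.648×10⁶ m/s.
r = m v⊥/(|q|B) = (4.82×10⁻²⁶)(1.648×10⁶)/((1.602×10⁻¹⁹)(0.0215)) ≈ 23.1 m.

r ≈ 23.1 m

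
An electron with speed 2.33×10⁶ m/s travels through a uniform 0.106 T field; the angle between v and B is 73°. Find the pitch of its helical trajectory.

v∥ = v cosθ = 2.33×10⁶·cos73° ≈ 6.812×10⁵ m/s.
T = 2πm/(|q|B) = 2π(9.109×10⁻³¹)/((1.602×10⁻¹⁹)(0.106)) ≈ 3.370×10⁻¹⁰ s.
pitch = v∥ T = (6.812×10⁵)(3.370×10⁻¹⁰) ≈ 2.30×10⁻⁴ m.

p ≈ 2.30×10⁻⁴ m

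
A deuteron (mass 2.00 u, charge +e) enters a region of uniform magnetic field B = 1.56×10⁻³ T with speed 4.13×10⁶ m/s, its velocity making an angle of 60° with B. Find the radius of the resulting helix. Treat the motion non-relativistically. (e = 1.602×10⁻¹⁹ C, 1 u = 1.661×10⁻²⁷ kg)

v⊥ = v sinθ = 4.13×10⁶·sin60° ≈ 3.577×10⁶ m/s.
r = m v⊥/(|q|B) = (3.322×10⁻²⁷)(3.577×10⁶)/((1.602×10⁻¹⁹)(1.56×10⁻³)) ≈ 47.5 m.

r ≈ 47.5 m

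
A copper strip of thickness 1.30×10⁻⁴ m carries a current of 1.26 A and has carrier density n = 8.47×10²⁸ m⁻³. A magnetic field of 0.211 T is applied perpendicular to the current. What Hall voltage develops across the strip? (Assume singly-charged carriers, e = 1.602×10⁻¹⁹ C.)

V_H = IB/(n e t).
V_H = (1.26)(0.211)/((8.47×10²⁸)(1.602×10⁻¹⁹)(1.30×10⁻⁴)) ≈ 1.51×10⁻⁷ V.

V_H ≈ 1.51×10⁻⁷ V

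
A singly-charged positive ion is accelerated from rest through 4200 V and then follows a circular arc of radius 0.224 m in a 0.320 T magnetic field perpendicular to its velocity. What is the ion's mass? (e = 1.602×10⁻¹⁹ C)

m ≈ 9.80×10⁻²⁶ kg

Combine |q|V = ½mv² and r = mv/(|q|B): eliminate v to get m = qB²r²/(2V).
m = (1.602×10⁻¹⁹)(0.320)²(0.224)²/(2·4200) ≈ 9.80×10⁻²⁶ kg.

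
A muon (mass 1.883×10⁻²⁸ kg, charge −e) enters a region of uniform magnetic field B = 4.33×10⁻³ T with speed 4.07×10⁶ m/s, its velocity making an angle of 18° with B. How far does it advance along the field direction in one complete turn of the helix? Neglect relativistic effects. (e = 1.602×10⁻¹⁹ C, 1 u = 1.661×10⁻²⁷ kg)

p ≈ 6.60 m

v∥ = v cosθ = 4.07×10⁶·cos18° ≈ 3.871×10⁶ m/s.
T = 2πm/(|q|B) = 2π(1.883×10⁻²⁸)/((1.602×10⁻¹⁹)(4.33×10⁻³)) ≈ 1.706×10⁻⁶ s.
pitch = v∥ T = (3.871×10⁶)(1.706×10⁻⁶) ≈ 6.60 m.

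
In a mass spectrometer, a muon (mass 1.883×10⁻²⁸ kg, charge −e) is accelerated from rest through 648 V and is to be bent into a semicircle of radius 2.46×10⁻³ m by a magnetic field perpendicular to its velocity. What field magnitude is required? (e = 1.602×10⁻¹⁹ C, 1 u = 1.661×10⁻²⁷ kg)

B ≈ 0.502 T

v = √(2|q|V/m) = √(2·1.602×10⁻¹⁹·648/1.883×10⁻²⁸) ≈ 1.050×10⁶ m/s.
B = mv/(|q|r) = (1.883×10⁻²⁸)(1.050×10⁶)/((1.602×10⁻¹⁹)(2.46×10⁻³)) ≈ 0.502 T.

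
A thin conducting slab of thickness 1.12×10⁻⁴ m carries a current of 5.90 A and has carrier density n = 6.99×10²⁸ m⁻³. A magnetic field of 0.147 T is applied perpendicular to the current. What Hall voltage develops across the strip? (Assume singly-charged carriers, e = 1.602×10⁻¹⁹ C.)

V_H = IB/(n e t).
V_H = (5.90)(0.147)/((6.99×10²⁸)(1.602×10⁻¹⁹)(1.12×10⁻⁴)) ≈ 6.92×10⁻⁷ V.

V_H ≈ 6.92×10⁻⁷ V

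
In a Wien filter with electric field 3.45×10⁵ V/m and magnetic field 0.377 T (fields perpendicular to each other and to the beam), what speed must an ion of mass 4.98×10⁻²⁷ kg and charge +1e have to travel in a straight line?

Straight-line motion ⇒ electric and magnetic forces cancel, so E = vB.
v = E/B = 3.45×10⁵/0.377 = 9.15×10⁵ m/s.
The result is independent of the particle's charge and mass.

v = 9.15×10⁵ m/s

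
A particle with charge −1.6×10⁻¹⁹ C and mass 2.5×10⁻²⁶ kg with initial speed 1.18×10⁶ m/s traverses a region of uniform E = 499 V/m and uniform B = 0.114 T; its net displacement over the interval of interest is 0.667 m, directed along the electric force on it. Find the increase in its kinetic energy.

ΔKE ≈ 5.33×10⁻¹⁷ J

The magnetic force is always ⟂ v and does no work; only the electric force changes KE.
ΔKE = F_E · d = |q|E d = (1.6×10⁻¹⁹)(499)(0.667) ≈ 5.33×10⁻¹⁷ J.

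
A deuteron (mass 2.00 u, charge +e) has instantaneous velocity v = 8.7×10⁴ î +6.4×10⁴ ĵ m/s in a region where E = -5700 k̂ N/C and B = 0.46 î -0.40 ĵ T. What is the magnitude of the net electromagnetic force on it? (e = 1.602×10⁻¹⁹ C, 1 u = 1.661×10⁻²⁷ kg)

|F| ≈ 1.12×10⁻¹⁴ N

v×B = (0, 0, -6.42×10⁴) N/C.
E + v×B = (0, 0, -6.99×10⁴) N/C.
F = q(E + v×B) = (1.602×10⁻¹⁹ C)·(0, 0, -6.99×10⁴) = (0, 0, -1.12×10⁻¹⁴) N.
|F| = 1.12×10⁻¹⁴ N.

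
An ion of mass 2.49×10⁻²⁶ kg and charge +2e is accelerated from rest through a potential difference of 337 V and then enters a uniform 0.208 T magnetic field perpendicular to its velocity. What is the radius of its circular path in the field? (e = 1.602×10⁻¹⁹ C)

r ≈ 0.0348 m

Acceleration: |q|V = ½mv² ⇒ v = √(2|q|V/m) = √(2·3.204×10⁻¹⁹·337/2.49×10⁻²⁶) ≈ 9.313×10⁴ m/s.
In the field: r = mv/(|q|B) = (2.49×10⁻²⁶)(9.313×10⁴)/((3.204×10⁻¹⁹)(0.208)) ≈ 0.0348 m.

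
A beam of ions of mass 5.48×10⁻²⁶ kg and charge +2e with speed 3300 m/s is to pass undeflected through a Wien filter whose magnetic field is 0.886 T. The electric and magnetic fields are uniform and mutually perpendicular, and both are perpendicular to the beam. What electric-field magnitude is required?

E = 2920 V/m

For straight-line motion qE = qvB, so E = vB.
E = 3300 × 0.886 = 2920 V/m.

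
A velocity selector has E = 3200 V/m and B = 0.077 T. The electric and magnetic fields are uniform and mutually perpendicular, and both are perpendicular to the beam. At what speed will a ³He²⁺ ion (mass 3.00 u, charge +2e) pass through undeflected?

Straight-line motion ⇒ electric and magnetic forces cancel, so E = vB.
v = E/B = 3200/0.077 = 4.2×10⁴ m/s.
The result is independent of the particle's charge and mass.

v = 4.2×10⁴ m/s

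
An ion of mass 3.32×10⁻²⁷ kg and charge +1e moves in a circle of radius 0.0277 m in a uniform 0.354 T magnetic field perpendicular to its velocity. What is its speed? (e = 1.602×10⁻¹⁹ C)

v ≈ 4.73×10⁵ m/s

From |q|vB = mv²/r, v = |q|Br/m.
v = (1.602×10⁻¹⁹)(0.354)(0.0277)/3.32×10⁻²⁷ ≈ 4.73×10⁵ m/s.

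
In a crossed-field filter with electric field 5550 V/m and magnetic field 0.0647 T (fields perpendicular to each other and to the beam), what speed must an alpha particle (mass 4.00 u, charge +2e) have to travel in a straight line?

v = 8.58×10⁴ m/s

Straight-line motion ⇒ electric and magnetic forces cancel, so E = vB.
v = E/B = 5550/0.0647 = 8.58×10⁴ m/s.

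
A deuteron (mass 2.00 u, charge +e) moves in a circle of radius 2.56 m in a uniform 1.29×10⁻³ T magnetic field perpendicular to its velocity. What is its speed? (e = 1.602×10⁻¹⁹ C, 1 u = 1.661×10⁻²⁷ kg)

From |q|vB = mv²/r, v = |q|Br/m.
v = (1.602×10⁻¹⁹)(1.29×10⁻³)(2.56)/3.322×10⁻²⁷ ≈ 1.59×10⁵ m/s.

v ≈ 1.59×10⁵ m/s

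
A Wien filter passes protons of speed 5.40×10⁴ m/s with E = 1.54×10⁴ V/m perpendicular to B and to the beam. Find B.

Balance of forces in the selector: qE = qvB ⇒ B = E/v.
B = 1.54×10⁴/5.40×10⁴ = 0.285 T.

B = 0.285 T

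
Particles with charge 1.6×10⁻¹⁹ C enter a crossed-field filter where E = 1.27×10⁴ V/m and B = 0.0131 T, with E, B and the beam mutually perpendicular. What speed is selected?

v = 9.69×10⁵ m/s

Straight-line motion ⇒ electric and magnetic forces cancel, so E = vB.
v = E/B = 1.27×10⁴/0.0131 = 9.69×10⁵ m/s.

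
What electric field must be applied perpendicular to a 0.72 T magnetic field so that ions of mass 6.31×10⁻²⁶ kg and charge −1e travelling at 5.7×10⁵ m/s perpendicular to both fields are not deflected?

E = 4.1×10⁵ V/m

For straight-line motion qE = qvB, so E = vB.
E = 5.7×10⁵ × 0.72 = 4.1×10⁵ V/m.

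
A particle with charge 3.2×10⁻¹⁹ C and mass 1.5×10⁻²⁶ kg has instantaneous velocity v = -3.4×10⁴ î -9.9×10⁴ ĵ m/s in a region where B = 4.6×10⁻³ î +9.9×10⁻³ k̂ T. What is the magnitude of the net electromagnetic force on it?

v×B = (-980, 337, 455) N/C.
F = q v×B = (3.2×10⁻¹⁹ C)·(-980, 337, 455) = (-3.14×10⁻¹⁶, 1.08×10⁻¹⁶, 1.46×10⁻¹⁶) N.
|F| = 3.62×10⁻¹⁶ N.

|F| ≈ 3.62×10⁻¹⁶ N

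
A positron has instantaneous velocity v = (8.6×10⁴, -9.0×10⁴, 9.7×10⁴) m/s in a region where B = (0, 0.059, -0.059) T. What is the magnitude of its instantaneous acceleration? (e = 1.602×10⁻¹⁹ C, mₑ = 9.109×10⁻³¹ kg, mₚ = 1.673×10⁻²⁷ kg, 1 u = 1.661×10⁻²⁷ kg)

v×B = (-413, 5070, 5070) N/C.
F = q v×B = (1.602×10⁻¹⁹ C)·(-413, 5070, 5070) = (-6.62×10⁻¹⁷, 8.13×10⁻¹⁶, 8.13×10⁻¹⁶) N.
|a| = |F|/m = 1.151×10⁻¹⁵/9.109×10⁻³¹ ≈ 1.26×10¹⁵ m/s².

|a| ≈ 1.26×10¹⁵ m/s²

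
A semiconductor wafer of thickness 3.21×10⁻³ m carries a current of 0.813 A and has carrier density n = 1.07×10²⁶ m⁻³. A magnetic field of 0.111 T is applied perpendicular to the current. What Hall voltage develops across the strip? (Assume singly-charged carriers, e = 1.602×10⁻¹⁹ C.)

V_H = IB/(n e t).
V_H = (0.813)(0.111)/((1.07×10²⁶)(1.602×10⁻¹⁹)(3.21×10⁻³)) ≈ 1.64×10⁻⁶ V.

V_H ≈ 1.64×10⁻⁶ V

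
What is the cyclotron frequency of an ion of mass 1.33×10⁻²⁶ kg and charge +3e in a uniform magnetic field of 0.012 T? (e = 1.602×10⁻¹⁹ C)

f = |q|B/(2πm).
f = (4.806×10⁻¹⁹)(0.012)/(2π·1.33×10⁻²⁶) ≈ 6.9×10⁴ Hz.

f ≈ 6.9×10⁴ Hz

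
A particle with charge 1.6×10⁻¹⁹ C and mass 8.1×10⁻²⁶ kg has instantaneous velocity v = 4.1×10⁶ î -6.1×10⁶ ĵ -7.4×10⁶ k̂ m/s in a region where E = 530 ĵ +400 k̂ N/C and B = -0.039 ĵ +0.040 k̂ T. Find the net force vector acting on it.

F ≈ (-8.52×10⁻¹⁴, -2.62×10⁻¹⁴, -2.55×10⁻¹⁴) N

v×B = (-5.33×10⁵, -1.64×10⁵, -1.60×10⁵) N/C.
E + v×B = (-5.33×10⁵, -1.63×10⁵, -1.60×10⁵) N/C.
F = q(E + v×B) = (1.6×10⁻¹⁹ C)·(-5.33×10⁵, -1.63×10⁵, -1.60×10⁵) = (-8.52×10⁻¹⁴, -2.62×10⁻¹⁴, -2.55×10⁻¹⁴) N.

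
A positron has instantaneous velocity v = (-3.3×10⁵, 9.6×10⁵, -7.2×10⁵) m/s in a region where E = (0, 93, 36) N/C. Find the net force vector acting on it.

Only an electric field acts, so F = qE = (1.602×10⁻¹⁹ C)·(0, 93.0, 36.0) = (0, 1.49×10⁻¹⁷, 5.77×10⁻¹⁸) N.

F ≈ (0, 1.49×10⁻¹⁷, 5.77×10⁻¹⁸) N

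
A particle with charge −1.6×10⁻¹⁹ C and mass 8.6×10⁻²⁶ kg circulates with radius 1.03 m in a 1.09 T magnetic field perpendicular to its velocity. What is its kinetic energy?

v = |q|Br/m, then KE = ½mv² = (qBr)²/(2m).
v = (1.6×10⁻¹⁹)(1.09)(1.03)/8.6×10⁻²⁶ ≈ 2.089×10⁶ m/s.
KE = ½(8.6×10⁻²⁶)(2.089×10⁶)² ≈ 1.88×10⁻¹³ J = 1.17×10⁶ eV.

KE ≈ 1.17×10⁶ eV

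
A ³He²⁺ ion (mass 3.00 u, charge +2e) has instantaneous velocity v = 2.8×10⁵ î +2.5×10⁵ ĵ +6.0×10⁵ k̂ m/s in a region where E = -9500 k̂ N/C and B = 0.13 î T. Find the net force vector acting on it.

v×B = (0, 7.80×10⁴, -3.25×10⁴) N/C.
E + v×B = (0, 7.80×10⁴, -4.20×10⁴) N/C.
F = q(E + v×B) = (3.204×10⁻¹⁹ C)·(0, 7.80×10⁴, -4.20×10⁴) = (0, 2.50×10⁻¹⁴, -1.35×10⁻¹⁴) N.

F ≈ (0, 2.50×10⁻¹⁴, -1.35×10⁻¹⁴) N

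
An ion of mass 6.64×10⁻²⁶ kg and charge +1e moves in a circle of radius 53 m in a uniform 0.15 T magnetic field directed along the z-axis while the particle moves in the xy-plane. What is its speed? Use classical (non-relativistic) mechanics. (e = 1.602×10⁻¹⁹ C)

From |q|vB = mv²/r, v = |q|Br/m.
v = (1.602×10⁻¹⁹)(0.15)(53)/6.64×10⁻²⁶ ≈ 1.9×10⁷ m/s.

v ≈ 1.9×10⁷ m/s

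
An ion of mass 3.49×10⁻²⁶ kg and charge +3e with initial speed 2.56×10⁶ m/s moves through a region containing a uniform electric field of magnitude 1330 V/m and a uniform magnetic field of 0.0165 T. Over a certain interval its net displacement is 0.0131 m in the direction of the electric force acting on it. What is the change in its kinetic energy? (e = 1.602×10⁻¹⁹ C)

ΔKE ≈ 8.37×10⁻¹⁸ J

The magnetic force is always ⟂ v and does no work; only the electric force changes KE.
ΔKE = F_E · d = |q|E d = (4.806×10⁻¹⁹)(1330)(0.0131) ≈ 8.37×10⁻¹⁸ J.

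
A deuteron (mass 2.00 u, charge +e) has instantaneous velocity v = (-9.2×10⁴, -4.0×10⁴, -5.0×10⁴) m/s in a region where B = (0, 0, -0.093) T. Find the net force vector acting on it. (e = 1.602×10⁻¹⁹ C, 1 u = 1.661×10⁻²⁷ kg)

v×B = (3720, -8560, 0) N/C.
F = q v×B = (1.602×10⁻¹⁹ C)·(3720, -8560, 0) = (5.96×10⁻¹⁶, -1.37×10⁻¹⁵, 0) N.

F ≈ (5.96×10⁻¹⁶, -1.37×10⁻¹⁵, 0) N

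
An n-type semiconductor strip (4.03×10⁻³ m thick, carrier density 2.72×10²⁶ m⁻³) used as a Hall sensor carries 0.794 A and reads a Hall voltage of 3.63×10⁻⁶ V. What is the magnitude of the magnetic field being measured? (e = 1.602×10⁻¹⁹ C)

B ≈ 0.803 T

From V_H = IB/(n e t), B = V_H n e t / I.
B = (3.63×10⁻⁶)(2.72×10²⁶)(1.602×10⁻¹⁹)(4.03×10⁻³)/0.794 ≈ 0.803 T.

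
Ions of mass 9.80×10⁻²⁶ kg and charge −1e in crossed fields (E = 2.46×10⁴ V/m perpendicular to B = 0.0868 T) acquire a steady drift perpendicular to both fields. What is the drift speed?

In crossed fields the guiding centre drifts at v_d = |E×B|/B² = E/B, independent of charge and mass.
v_d = 2.46×10⁴/0.0868 = 2.83×10⁵ m/s.

v_d ≈ 2.83×10⁵ m/s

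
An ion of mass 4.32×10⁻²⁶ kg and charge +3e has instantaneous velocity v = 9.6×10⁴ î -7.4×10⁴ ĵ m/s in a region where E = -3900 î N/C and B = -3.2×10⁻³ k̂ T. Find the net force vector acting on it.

F ≈ (-1.76×10⁻¹⁵, 1.48×10⁻¹⁶, 0) N

v×B = (237, 307, 0) N/C.
E + v×B = (-3660, 307, 0) N/C.
F = q(E + v×B) = (4.806×10⁻¹⁹ C)·(-3660, 307, 0) = (-1.76×10⁻¹⁵, 1.48×10⁻¹⁶, 0) N.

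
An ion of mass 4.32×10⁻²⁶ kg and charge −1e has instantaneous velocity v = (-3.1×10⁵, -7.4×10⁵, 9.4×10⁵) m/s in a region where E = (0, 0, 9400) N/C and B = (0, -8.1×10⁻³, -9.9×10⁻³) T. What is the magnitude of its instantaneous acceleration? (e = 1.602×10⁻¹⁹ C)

v×B = (1.49×10⁴, -3070, 2510) N/C.
E + v×B = (1.49×10⁴, -3070, 1.19×10⁴) N/C.
F = q(E + v×B) = (−1.602×10⁻¹⁹ C)·(1.49×10⁴, -3070, 1.19×10⁴) = (-2.39×10⁻¹⁵, 4.92×10⁻¹⁶, -1.91×10⁻¹⁵) N.
|a| = |F|/m = 3.100×10⁻¹⁵/4.32×10⁻²⁶ ≈ 7.18×10¹⁰ m/s².

|a| ≈ 7.18×10¹⁰ m/s²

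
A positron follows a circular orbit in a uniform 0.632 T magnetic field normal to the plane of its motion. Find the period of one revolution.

T ≈ 5.65×10⁻¹¹ s

The cyclotron period depends only on m, q, B: T = 2πm/(|q|B).
T = 2π(9.109×10⁻³¹)/((1.602×10⁻¹⁹)(0.632)) ≈ 5.65×10⁻¹¹ s.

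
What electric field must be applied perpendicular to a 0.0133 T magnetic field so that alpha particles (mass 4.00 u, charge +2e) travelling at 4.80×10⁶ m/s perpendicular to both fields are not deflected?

E = 6.38×10⁴ V/m

For straight-line motion qE = qvB, so E = vB.
E = 4.80×10⁶ × 0.0133 = 6.38×10⁴ V/m.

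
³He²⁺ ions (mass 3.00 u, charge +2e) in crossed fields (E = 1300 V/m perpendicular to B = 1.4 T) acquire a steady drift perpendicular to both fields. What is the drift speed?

v_d ≈ 930 m/s

The E×B drift speed is v_d = E/B.
v_d = 1300/1.4 = 930 m/s.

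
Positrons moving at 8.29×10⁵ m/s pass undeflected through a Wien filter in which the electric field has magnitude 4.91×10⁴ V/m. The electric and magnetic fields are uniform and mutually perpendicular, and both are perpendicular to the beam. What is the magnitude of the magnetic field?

Balance of forces in the selector: qE = qvB ⇒ B = E/v.
B = 4.91×10⁴/8.29×10⁵ = 0.0592 T.

B = 0.0592 T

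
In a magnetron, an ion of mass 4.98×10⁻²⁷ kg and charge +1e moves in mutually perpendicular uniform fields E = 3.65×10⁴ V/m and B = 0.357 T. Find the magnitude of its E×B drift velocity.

v_d ≈ 1.02×10⁵ m/s

The E×B drift speed is v_d = E/B.
v_d = 3.65×10⁴/0.357 = 1.02×10⁵ m/s.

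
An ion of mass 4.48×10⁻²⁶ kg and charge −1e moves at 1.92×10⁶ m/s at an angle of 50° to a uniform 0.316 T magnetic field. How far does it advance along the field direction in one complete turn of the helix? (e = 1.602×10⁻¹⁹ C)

v∥ = v cosθ = 1.92×10⁶·cos50° ≈ 1.234×10⁶ m/s.
T = 2πm/(|q|B) = 2π(4.48×10⁻²⁶)/((1.602×10⁻¹⁹)(0.316)) ≈ 5.560×10⁻⁶ s.
pitch = v∥ T = (1.234×10⁶)(5.560×10⁻⁶) ≈ 6.86 m.

p ≈ 6.86 m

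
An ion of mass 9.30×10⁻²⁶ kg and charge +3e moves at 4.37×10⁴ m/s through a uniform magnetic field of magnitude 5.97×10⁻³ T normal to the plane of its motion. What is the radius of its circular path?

r ≈ 1.42 m

The magnetic force provides the centripetal force: |q|vB = mv²/r.
r = mv/(|q|B) = (9.30×10⁻²⁶)(4.37×10⁴)/((4.806×10⁻¹⁹)(5.97×10⁻³)) ≈ 1.42 m.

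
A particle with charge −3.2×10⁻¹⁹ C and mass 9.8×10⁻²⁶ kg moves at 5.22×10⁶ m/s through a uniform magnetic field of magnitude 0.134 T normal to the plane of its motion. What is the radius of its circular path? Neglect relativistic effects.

r ≈ 11.9 m

The magnetic force provides the centripetal force: |q|vB = mv²/r.
r = mv/(|q|B) = (9.8×10⁻²⁶)(5.22×10⁶)/((3.2×10⁻¹⁹)(0.134)) ≈ 11.9 m.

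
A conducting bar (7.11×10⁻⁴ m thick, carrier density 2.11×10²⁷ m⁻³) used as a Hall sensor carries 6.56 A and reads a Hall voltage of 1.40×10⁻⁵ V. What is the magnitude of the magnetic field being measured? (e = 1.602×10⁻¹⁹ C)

B ≈ 0.513 T

From V_H = IB/(n e t), B = V_H n e t / I.
B = (1.40×10⁻⁵)(2.11×10²⁷)(1.602×10⁻¹⁹)(7.11×10⁻⁴)/6.56 ≈ 0.513 T.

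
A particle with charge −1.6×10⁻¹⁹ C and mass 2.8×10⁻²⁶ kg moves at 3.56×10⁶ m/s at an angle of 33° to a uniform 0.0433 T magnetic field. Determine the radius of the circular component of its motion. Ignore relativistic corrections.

r ≈ 7.84 m

v⊥ = v sinθ = 3.56×10⁶·sin33° ≈ 1.939×10⁶ m/s.
r = m v⊥/(|q|B) = (2.8×10⁻²⁶)(1.939×10⁶)/((1.6×10⁻¹⁹)(0.0433)) ≈ 7.84 m.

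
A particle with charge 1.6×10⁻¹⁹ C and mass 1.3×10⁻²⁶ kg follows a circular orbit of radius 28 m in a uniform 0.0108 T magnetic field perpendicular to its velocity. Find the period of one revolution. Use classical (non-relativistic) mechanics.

T ≈ 4.73×10⁻⁵ s

The cyclotron period depends only on m, q, B: T = 2πm/(|q|B).
T = 2π(1.3×10⁻²⁶)/((1.6×10⁻¹⁹)(0.0108)) ≈ 4.73×10⁻⁵ s.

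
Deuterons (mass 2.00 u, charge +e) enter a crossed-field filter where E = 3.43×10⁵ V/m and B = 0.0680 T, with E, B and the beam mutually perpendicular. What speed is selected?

v = 5.04×10⁶ m/s

For undeflected motion the electric and magnetic forces balance: qE = qvB.
v = E/B = 3.43×10⁵/0.0680 = 5.04×10⁶ m/s.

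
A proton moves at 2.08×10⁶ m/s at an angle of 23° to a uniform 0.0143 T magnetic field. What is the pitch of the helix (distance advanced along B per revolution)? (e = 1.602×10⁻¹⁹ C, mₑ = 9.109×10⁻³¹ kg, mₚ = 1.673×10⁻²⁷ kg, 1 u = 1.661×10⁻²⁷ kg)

v∥ = v cosθ = 2.08×10⁶·cos23° ≈ 1.915×10⁶ m/s.
T = 2πm/(|q|B) = 2π(1.673×10⁻²⁷)/((1.602×10⁻¹⁹)(0.0143)) ≈ 4.589×10⁻⁶ s.
pitch = v∥ T = (1.915×10⁶)(4.589×10⁻⁶) ≈ 8.79 m.

p ≈ 8.79 m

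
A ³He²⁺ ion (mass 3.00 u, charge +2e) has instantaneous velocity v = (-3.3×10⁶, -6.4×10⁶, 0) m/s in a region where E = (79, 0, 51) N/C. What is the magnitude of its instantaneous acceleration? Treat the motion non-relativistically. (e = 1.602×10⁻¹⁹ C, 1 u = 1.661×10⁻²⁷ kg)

Only an electric field acts, so F = qE = (3.204×10⁻¹⁹ C)·(79.0, 0, 51.0) = (2.53×10⁻¹⁷, 0, 1.63×10⁻¹⁷) N.
|a| = |F|/m = 3.013×10⁻¹⁷/4.983×10⁻²⁷ ≈ 6.05×10⁹ m/s².

|a| ≈ 6.05×10⁹ m/s²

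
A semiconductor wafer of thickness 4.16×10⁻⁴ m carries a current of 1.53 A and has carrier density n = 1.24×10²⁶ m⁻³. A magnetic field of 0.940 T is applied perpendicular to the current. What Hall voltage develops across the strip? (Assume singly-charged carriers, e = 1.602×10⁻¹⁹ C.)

V_H = IB/(n e t).
V_H = (1.53)(0.940)/((1.24×10²⁶)(1.602×10⁻¹⁹)(4.16×10⁻⁴)) ≈ 1.74×10⁻⁴ V.

V_H ≈ 1.74×10⁻⁴ V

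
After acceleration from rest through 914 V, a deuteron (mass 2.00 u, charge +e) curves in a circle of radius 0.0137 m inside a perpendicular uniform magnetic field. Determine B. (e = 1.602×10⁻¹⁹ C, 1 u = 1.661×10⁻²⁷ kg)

v = √(2|q|V/m) = √(2·1.602×10⁻¹⁹·914/3.322×10⁻²⁷) ≈ 2.969×10⁵ m/s.
B = mv/(|q|r) = (3.322×10⁻²⁷)(2.969×10⁵)/((1.602×10⁻¹⁹)(0.0137)) ≈ 0.449 T.

B ≈ 0.449 T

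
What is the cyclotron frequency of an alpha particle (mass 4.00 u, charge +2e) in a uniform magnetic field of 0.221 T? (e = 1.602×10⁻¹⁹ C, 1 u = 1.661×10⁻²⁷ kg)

f ≈ 1.70×10⁶ Hz

f = |q|B/(2πm).
f = (3.204×10⁻¹⁹)(0.221)/(2π·6.644×10⁻²⁷) ≈ 1.70×10⁶ Hz.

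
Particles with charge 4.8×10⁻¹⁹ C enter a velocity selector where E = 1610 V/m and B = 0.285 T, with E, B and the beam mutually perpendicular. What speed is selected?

For undeflected motion the electric and magnetic forces balance: qE = qvB.
v = E/B = 1610/0.285 = 5650 m/s.

v = 5650 m/s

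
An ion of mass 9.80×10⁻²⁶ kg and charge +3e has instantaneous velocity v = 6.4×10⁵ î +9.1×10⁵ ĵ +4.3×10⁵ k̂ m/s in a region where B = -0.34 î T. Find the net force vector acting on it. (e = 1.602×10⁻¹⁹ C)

v×B = (0, -1.46×10⁵, 3.09×10⁵) N/C.
F = q v×B = (4.806×10⁻¹⁹ C)·(0, -1.46×10⁵, 3.09×10⁵) = (0, -7.03×10⁻¹⁴, 1.49×10⁻¹³) N.

F ≈ (0, -7.03×10⁻¹⁴, 1.49×10⁻¹³) N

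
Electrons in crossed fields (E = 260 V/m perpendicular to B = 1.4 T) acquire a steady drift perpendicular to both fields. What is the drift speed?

v_d ≈ 190 m/s

The E×B drift speed is v_d = E/B.
v_d = 260/1.4 = 190 m/s.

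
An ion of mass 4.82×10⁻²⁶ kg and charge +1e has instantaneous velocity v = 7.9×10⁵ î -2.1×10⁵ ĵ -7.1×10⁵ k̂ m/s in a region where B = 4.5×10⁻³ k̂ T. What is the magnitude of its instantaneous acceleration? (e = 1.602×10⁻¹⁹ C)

v×B = (-945, -3550, 0) N/C.
F = q v×B = (1.602×10⁻¹⁹ C)·(-945, -3550, 0) = (-1.51×10⁻¹⁶, -5.70×10⁻¹⁶, 0) N.
|a| = |F|/m = 5.893×10⁻¹⁶/4.82×10⁻²⁶ ≈ 1.22×10¹⁰ m/s².

|a| ≈ 1.22×10¹⁰ m/s²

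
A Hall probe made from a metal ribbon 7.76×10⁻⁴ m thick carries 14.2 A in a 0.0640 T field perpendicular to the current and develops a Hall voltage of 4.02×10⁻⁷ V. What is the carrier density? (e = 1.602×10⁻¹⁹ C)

n ≈ 1.82×10²⁸ m⁻³

From V_H = IB/(n e t), n = IB/(V_H e t).
n = (14.2)(0.0640)/((4.02×10⁻⁷)(1.602×10⁻¹⁹)(7.76×10⁻⁴)) ≈ 1.82×10²⁸ m⁻³.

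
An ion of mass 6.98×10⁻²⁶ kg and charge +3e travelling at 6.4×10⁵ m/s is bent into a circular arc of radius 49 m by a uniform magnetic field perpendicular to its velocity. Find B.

From |q|vB = mv²/r, B = mv/(|q|r).
B = (6.98×10⁻²⁶)(6.4×10⁵)/((4.806×10⁻¹⁹)(49)) ≈ 1.9×10⁻³ T.

B ≈ 1.9×10⁻³ T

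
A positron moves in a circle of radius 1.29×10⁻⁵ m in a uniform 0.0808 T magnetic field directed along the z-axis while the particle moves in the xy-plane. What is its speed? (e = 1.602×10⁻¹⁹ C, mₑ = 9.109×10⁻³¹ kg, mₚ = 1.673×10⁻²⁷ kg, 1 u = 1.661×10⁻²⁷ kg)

From |q|vB = mv²/r, v = |q|Br/m.
v = (1.602×10⁻¹⁹)(0.0808)(1.29×10⁻⁵)/9.109×10⁻³¹ ≈ 1.83×10⁵ m/s.

v ≈ 1.83×10⁵ m/s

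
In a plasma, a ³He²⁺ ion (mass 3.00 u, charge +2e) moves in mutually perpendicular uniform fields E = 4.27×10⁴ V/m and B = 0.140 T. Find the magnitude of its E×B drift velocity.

v_d ≈ 3.05×10⁵ m/s

In crossed fields the guiding centre drifts at v_d = |E×B|/B² = E/B, independent of charge and mass.
v_d = 4.27×10⁴/0.140 = 3.05×10⁵ m/s.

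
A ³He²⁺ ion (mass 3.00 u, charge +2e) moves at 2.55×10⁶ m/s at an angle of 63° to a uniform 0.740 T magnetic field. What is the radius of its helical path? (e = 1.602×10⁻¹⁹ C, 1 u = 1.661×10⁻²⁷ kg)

r ≈ 0.0478 m

v⊥ = v sinθ = 2.55×10⁶·sin63° ≈ 2.272×10⁶ m/s.
r = m v⊥/(|q|B) = (4.983×10⁻²⁷)(2.272×10⁶)/((3.204×10⁻¹⁹)(0.740)) ≈ 0.0478 m.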